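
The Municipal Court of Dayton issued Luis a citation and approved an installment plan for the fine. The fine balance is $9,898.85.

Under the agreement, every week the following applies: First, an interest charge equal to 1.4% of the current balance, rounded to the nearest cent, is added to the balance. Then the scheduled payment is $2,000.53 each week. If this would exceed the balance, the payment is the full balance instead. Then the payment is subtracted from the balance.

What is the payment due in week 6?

Week 1: $9,898.85 +$138.58 interest = $10,037.43; pay $2,000.53 → $8,036.90
Week 2: $8,036.90 +$112.52 interest = $8,149.42; pay $2,000.53 → $6,148.89
Week 3: $6,148.89 +$86.08 interest = $6,234.97; pay $2,000.53 → $4,234.44
Week 4: $4,234.44 +$59.28 interest = $4,293.72; pay $2,000.53 → $2,293.19
Week 5: $2,293.19 +$32.10 interest = $2,325.29; pay $2,000.53 → $324.76
Week 6: $324.76 +$4.55 interest = $329.31; pay $329.31 → $0.00

$329.31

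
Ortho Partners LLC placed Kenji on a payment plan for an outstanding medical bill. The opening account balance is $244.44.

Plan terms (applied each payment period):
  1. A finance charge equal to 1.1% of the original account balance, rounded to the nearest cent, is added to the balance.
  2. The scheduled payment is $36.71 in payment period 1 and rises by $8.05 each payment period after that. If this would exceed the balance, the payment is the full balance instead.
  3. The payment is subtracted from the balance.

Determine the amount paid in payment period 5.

Payment period 1: opening $244.44; interest $2.69 → $247.13; payment $36.71; balance $210.42
Payment period 2: opening $210.42; interest $2.69 → $213.11; payment $44.76; balance $168.35
Payment period 3: opening $168.35; interest $2.69 → $171.04; payment $52.81; balance $118.23
Payment period 4: opening $118.23; interest $2.69 → $120.92; payment $60.86; balance $60.06
Payment period 5: opening $60.06; interest $2.69 → $62.75; payment $62.75; balance $0.00

$62.75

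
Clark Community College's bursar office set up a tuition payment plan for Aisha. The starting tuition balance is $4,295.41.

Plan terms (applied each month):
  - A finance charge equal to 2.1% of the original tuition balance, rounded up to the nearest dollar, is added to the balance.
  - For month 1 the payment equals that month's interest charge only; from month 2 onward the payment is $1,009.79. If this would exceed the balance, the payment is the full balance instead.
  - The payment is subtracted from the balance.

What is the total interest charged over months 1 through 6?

# | Opening | Interest | Payment | End bal
1 | $4,295.41 | $91.00 | $91.00 | $4,295.41
2 | $4,295.41 | $91.00 | $1,009.79 | $3,376.62
3 | $3,376.62 | $91.00 | $1,009.79 | $2,457.83
4 | $2,457.83 | $91.00 | $1,009.79 | $1,539.04
5 | $1,539.04 | $91.00 | $1,009.79 | $620.25
6 | $620.25 | $91.00 | $711.25 | $0.00
Total interest: $91.00 + $91.00 + $91.00 + $91.00 + $91.00 + $91.00 = $546.00

$546.00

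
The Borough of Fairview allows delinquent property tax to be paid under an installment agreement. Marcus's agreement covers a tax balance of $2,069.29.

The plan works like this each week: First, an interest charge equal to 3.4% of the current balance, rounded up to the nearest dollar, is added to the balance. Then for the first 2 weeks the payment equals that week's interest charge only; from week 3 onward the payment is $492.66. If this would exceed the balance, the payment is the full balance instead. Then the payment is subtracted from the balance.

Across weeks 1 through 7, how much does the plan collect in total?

# | Opening | Interest | Payment | End bal
1 | $2,069.29 | $71.00 | $71.00 | $2,069.29
2 | $2,069.29 | $71.00 | $71.00 | $2,069.29
3 | $2,069.29 | $71.00 | $492.66 | $1,647.63
4 | $1,647.63 | $57.00 | $492.66 | $1,211.97
5 | $1,211.97 | $42.00 | $492.66 | $761.31
6 | $761.31 | $26.00 | $492.66 | $294.65
7 | $294.65 | $11.00 | $305.65 | $0.00
Total paid: $2,418.29

$2,418.29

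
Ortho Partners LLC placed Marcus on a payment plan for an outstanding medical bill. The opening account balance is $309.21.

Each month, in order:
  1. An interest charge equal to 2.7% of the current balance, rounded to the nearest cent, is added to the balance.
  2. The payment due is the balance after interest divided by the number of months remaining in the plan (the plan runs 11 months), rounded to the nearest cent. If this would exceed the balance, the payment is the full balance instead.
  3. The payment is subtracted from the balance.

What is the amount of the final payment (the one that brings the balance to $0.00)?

$37.68

Month 1: $309.21 +$8.35 interest = $317.56; pay $28.87 → $288.69
Month 2: $288.69 +$7.79 interest = $296.48; pay $29.65 → $266.83
Month 3: $266.83 +$7.20 interest = $274.03; pay $30.45 → $243.58
Month 4: $243.58 +$6.58 interest = $250.16; pay $31.27 → $218.89
Month 5: $218.89 +$5.91 interest = $224.80; pay $32.11 → $192.69
Month 6: $192.69 +$5.20 interest = $197.89; pay $32.98 → $164.91
Month 7: $164.91 +$4.45 interest = $169.36; pay $33.87 → $135.49
Month 8: $135.49 +$3.66 interest = $139.15; pay $34.79 → $104.36
Month 9: $104.36 +$2.82 interest = $107.18; pay $35.73 → $71.45
Month 10: $71.45 +$1.93 interest = $73.38; pay $36.69 → $36.69
Month 11: $36.69 +$0.99 interest = $37.68; pay $37.68 → $0.00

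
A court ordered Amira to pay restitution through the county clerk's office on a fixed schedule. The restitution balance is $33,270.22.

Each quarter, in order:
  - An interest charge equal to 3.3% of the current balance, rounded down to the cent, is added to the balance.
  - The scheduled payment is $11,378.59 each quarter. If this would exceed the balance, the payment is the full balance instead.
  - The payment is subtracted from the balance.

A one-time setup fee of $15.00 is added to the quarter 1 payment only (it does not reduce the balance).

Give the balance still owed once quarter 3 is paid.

Quarter 1: $33,270.22 +$1,097.91 interest = $34,368.13; pay $11,378.59 (+ $15.00 fee) → $22,989.54
Quarter 2: $22,989.54 +$758.65 interest = $23,748.19; pay $11,378.59 → $12,369.60
Quarter 3: $12,369.60 +$408.19 interest = $12,777.79; pay $11,378.59 → $1,399.20

$1,399.20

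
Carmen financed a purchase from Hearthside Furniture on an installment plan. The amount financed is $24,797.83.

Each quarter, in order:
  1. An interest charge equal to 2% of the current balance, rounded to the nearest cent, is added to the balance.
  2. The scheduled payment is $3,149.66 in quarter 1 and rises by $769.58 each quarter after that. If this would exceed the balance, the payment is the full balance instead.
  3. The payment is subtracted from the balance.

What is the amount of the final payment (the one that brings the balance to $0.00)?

Quarter 1: $24,797.83 +$495.96 interest = $25,293.79; pay $3,149.66 → $22,144.13
Quarter 2: $22,144.13 +$442.88 interest = $22,587.01; pay $3,919.24 → $18,667.77
Quarter 3: $18,667.77 +$373.36 interest = $19,041.13; pay $4,688.82 → $14,352.31
Quarter 4: $14,352.31 +$287.05 interest = $14,639.36; pay $5,458.40 → $9,180.96
Quarter 5: $9,180.96 +$183.62 interest = $9,364.58; pay $6,227.98 → $3,136.60
Quarter 6: $3,136.60 +$62.73 interest = $3,199.33; pay $3,199.33 → $0.00

$3,199.33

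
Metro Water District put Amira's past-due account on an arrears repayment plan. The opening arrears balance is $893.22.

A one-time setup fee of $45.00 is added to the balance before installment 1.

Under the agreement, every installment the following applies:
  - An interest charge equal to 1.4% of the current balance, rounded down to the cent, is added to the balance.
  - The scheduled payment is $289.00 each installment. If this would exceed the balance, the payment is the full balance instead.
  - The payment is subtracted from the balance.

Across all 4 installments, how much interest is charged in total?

$29.13

Installment 1: opening $938.22; interest $13.13 → $951.35; payment $289.00; balance $662.35
Installment 2: opening $662.35; interest $9.27 → $671.62; payment $289.00; balance $382.62
Installment 3: opening $382.62; interest $5.35 → $387.97; payment $289.00; balance $98.97
Installment 4: opening $98.97; interest $1.38 → $100.35; payment $100.35; balance $0.00
Total interest: $13.13 + $9.27 + $5.35 + $1.38 = $29.13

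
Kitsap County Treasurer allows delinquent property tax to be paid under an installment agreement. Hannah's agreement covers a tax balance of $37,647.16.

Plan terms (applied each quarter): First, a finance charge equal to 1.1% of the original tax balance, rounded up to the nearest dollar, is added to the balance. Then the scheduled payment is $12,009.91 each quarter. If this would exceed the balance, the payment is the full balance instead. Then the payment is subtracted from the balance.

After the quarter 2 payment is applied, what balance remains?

Quarter 1: $37,647.16 +$415.00 interest = $38,062.16; pay $12,009.91 → $26,052.25
Quarter 2: $26,052.25 +$415.00 interest = $26,467.25; pay $12,009.91 → $14,457.34

$14,457.34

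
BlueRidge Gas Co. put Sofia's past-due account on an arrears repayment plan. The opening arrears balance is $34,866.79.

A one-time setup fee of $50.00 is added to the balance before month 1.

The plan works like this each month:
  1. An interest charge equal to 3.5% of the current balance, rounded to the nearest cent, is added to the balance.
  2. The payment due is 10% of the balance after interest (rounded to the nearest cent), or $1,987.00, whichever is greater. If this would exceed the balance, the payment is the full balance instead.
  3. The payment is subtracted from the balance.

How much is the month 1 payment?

# | Opening | Interest | Payment | End bal
1 | $34,916.79 | $1,222.09 | $3,613.89 | $32,524.99

$3,613.89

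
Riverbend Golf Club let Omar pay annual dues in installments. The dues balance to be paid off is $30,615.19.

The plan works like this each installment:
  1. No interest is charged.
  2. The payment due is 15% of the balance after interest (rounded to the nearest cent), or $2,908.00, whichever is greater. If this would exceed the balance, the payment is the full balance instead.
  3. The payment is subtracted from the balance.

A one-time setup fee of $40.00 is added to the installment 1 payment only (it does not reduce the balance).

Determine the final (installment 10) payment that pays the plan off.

Installment 1: opening $30,615.19; payment $4,592.28 (+ $40.00 fee); balance $26,022.91
Installment 2: opening $26,022.91; payment $3,903.44; balance $22,119.47
Installment 3: opening $22,119.47; payment $3,317.92; balance $18,801.55
Installment 4: opening $18,801.55; payment $2,908.00; balance $15,893.55
Installment 5: opening $15,893.55; payment $2,908.00; balance $12,985.55
Installment 6: opening $12,985.55; payment $2,908.00; balance $10,077.55
Installment 7: opening $10,077.55; payment $2,908.00; balance $7,169.55
Installment 8: opening $7,169.55; payment $2,908.00; balance $4,261.55
Installment 9: opening $4,261.55; payment $2,908.00; balance $1,353.55
Installment 10: opening $1,353.55; payment $1,353.55; balance $0.00

$1,353.55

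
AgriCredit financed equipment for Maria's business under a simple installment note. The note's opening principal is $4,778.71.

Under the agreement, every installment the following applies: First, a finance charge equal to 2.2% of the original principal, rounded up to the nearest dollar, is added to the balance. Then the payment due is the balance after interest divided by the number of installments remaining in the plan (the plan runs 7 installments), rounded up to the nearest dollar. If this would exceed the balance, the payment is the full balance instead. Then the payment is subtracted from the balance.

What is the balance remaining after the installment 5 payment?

$1,595.71

# | Opening | Interest | Payment | End bal
1 | $4,778.71 | $106.00 | $698.00 | $4,186.71
2 | $4,186.71 | $106.00 | $716.00 | $3,576.71
3 | $3,576.71 | $106.00 | $737.00 | $2,945.71
4 | $2,945.71 | $106.00 | $763.00 | $2,288.71
5 | $2,288.71 | $106.00 | $799.00 | $1,595.71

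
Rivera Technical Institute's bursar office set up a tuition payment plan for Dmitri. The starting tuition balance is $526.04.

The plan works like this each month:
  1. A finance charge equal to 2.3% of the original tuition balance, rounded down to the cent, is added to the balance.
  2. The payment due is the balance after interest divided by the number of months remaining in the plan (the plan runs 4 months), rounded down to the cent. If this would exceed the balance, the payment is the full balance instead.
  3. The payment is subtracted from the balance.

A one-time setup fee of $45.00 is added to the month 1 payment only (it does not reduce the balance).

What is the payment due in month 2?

# | Opening | Interest | Payment | Fee | End bal
1 | $526.04 | $12.09 | $134.53 | $45.00 | $403.60
2 | $403.60 | $12.09 | $138.56 | — | $277.13

$138.56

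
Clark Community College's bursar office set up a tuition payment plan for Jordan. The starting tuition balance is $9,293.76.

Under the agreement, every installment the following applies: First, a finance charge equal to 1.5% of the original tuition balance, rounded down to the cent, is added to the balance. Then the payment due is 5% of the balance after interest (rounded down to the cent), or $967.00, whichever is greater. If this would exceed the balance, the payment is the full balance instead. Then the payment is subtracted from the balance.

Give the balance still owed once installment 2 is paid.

# | Opening | Interest | Payment | End bal
1 | $9,293.76 | $139.40 | $967.00 | $8,466.16
2 | $8,466.16 | $139.40 | $967.00 | $7,638.56

$7,638.56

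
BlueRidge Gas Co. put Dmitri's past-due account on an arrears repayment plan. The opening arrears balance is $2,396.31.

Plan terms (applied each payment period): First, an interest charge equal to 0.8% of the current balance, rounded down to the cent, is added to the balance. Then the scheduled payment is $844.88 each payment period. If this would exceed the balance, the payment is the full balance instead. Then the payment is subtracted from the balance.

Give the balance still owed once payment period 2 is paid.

$738.28

Payment period 1: opening $2,396.31; interest $19.17 → $2,415.48; payment $844.88; balance $1,570.60
Payment period 2: opening $1,570.60; interest $12.56 → $1,583.16; payment $844.88; balance $738.28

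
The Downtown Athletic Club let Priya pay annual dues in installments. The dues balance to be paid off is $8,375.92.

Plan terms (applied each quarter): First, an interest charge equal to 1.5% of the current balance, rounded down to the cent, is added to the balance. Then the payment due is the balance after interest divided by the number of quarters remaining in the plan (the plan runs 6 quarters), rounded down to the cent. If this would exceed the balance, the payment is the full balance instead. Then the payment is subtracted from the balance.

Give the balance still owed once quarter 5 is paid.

$1,503.87

Quarter 1: opening $8,375.92; interest $125.63 → $8,501.55; payment $1,416.92; balance $7,084.63
Quarter 2: opening $7,084.63; interest $106.26 → $7,190.89; payment $1,438.17; balance $5,752.72
Quarter 3: opening $5,752.72; interest $86.29 → $5,839.01; payment $1,459.75; balance $4,379.26
Quarter 4: opening $4,379.26; interest $65.68 → $4,444.94; payment $1,481.64; balance $2,963.30
Quarter 5: opening $2,963.30; interest $44.44 → $3,007.74; payment $1,503.87; balance $1,503.87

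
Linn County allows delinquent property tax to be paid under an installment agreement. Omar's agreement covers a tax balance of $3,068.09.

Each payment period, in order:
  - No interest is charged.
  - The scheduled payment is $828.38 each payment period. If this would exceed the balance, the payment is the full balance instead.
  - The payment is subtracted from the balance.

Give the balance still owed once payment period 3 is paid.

Payment period 1: opening $3,068.09; payment $828.38; balance $2,239.71
Payment period 2: opening $2,239.71; payment $828.38; balance $1,411.33
Payment period 3: opening $1,411.33; payment $828.38; balance $582.95

$582.95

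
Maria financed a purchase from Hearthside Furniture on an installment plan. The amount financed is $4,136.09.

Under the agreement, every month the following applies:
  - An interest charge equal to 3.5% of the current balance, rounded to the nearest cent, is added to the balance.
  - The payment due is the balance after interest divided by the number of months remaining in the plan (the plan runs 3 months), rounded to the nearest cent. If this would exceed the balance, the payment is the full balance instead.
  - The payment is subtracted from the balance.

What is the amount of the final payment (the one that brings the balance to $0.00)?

$1,528.58

# | Opening | Interest | Payment | End bal
1 | $4,136.09 | $144.76 | $1,426.95 | $2,853.90
2 | $2,853.90 | $99.89 | $1,476.90 | $1,476.89
3 | $1,476.89 | $51.69 | $1,528.58 | $0.00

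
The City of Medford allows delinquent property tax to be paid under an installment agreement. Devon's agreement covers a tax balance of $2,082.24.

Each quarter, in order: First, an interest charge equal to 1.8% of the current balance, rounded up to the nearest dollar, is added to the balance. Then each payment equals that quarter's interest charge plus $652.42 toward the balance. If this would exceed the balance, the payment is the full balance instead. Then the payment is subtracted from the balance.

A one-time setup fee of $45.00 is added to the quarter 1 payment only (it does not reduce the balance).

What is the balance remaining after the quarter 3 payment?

$124.98

Quarter 1: $2,082.24 +$38.00 interest = $2,120.24; pay $690.42 (+ $45.00 fee) → $1,429.82
Quarter 2: $1,429.82 +$26.00 interest = $1,455.82; pay $678.42 → $777.40
Quarter 3: $777.40 +$14.00 interest = $791.40; pay $666.42 → $124.98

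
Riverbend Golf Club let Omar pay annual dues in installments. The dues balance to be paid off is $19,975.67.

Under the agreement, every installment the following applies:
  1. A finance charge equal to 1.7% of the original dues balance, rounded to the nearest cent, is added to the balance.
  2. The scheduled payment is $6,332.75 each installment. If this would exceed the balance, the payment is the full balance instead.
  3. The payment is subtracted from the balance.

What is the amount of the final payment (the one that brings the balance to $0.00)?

$2,335.78

Installment 1: $19,975.67 +$339.59 interest = $20,315.26; pay $6,332.75 → $13,982.51
Installment 2: $13,982.51 +$339.59 interest = $14,322.10; pay $6,332.75 → $7,989.35
Installment 3: $7,989.35 +$339.59 interest = $8,328.94; pay $6,332.75 → $1,996.19
Installment 4: $1,996.19 +$339.59 interest = $2,335.78; pay $2,335.78 → $0.00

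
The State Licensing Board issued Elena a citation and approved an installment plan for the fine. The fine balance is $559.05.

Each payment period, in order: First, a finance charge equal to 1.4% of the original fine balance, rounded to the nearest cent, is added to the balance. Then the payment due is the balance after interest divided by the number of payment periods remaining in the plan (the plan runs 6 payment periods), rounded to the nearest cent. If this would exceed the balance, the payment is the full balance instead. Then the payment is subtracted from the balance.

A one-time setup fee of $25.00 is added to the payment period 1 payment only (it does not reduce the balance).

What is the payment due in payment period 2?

Payment period 1: $559.05 +$7.83 interest = $566.88; pay $94.48 (+ $25.00 fee) → $472.40
Payment period 2: $472.40 +$7.83 interest = $480.23; pay $96.05 → $384.18

$96.05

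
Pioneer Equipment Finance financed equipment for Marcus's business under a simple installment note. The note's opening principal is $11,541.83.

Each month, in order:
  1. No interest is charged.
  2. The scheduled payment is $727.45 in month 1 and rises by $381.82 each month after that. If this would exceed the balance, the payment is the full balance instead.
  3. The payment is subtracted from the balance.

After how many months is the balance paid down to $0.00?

7

# | Opening | Payment | End bal
1 | $11,541.83 | $727.45 | $10,814.38
2 | $10,814.38 | $1,109.27 | $9,705.11
3 | $9,705.11 | $1,491.09 | $8,214.02
4 | $8,214.02 | $1,872.91 | $6,341.11
5 | $6,341.11 | $2,254.73 | $4,086.38
6 | $4,086.38 | $2,636.55 | $1,449.83
7 | $1,449.83 | $1,449.83 | $0.00
Balance reaches $0.00 in month 7.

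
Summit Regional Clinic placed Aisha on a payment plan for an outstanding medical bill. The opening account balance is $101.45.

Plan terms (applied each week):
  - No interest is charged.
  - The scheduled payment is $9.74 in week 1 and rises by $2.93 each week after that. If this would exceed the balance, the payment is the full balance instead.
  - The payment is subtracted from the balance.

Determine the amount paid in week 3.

Week 1: $101.45 − $9.74 → $91.71
Week 2: $91.71 − $12.67 → $79.04
Week 3: $79.04 − $15.60 → $63.44

$15.60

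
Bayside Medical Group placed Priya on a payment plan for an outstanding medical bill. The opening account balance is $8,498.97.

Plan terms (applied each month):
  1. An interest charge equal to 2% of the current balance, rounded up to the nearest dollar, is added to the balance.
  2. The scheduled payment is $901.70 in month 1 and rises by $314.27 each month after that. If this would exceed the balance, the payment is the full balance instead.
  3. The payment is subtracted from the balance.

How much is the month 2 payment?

$1,215.97

Month 1: $8,498.97 +$170.00 interest = $8,668.97; pay $901.70 → $7,767.27
Month 2: $7,767.27 +$156.00 interest = $7,923.27; pay $1,215.97 → $6,707.30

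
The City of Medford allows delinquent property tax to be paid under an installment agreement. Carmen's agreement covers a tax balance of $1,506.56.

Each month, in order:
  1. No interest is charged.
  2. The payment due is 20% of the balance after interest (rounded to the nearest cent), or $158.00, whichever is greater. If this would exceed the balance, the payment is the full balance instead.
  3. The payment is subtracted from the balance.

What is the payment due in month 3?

$192.84

Month 1: $1,506.56 − $301.31 → $1,205.25
Month 2: $1,205.25 − $241.05 → $964.20
Month 3: $964.20 − $192.84 → $771.36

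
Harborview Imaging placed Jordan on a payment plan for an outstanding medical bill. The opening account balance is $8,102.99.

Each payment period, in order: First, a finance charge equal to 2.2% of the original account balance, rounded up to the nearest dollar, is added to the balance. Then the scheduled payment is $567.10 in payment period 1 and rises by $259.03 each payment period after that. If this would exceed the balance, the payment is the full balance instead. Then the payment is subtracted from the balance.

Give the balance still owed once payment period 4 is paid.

Payment period 1: $8,102.99 +$179.00 interest = $8,281.99; pay $567.10 → $7,714.89
Payment period 2: $7,714.89 +$179.00 interest = $7,893.89; pay $826.13 → $7,067.76
Payment period 3: $7,067.76 +$179.00 interest = $7,246.76; pay $1,085.16 → $6,161.60
Payment period 4: $6,161.60 +$179.00 interest = $6,340.60; pay $1,344.19 → $4,996.41

$4,996.41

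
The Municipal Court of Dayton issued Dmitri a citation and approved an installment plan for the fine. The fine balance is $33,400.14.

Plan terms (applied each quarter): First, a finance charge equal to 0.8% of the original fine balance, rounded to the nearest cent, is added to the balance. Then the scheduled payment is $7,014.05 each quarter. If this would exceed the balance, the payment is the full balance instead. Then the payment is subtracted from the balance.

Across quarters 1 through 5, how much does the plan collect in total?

$34,736.14

# | Opening | Interest | Payment | End bal
1 | $33,400.14 | $267.20 | $7,014.05 | $26,653.29
2 | $26,653.29 | $267.20 | $7,014.05 | $19,906.44
3 | $19,906.44 | $267.20 | $7,014.05 | $13,159.59
4 | $13,159.59 | $267.20 | $7,014.05 | $6,412.74
5 | $6,412.74 | $267.20 | $6,679.94 | $0.00
Total paid: $34,736.14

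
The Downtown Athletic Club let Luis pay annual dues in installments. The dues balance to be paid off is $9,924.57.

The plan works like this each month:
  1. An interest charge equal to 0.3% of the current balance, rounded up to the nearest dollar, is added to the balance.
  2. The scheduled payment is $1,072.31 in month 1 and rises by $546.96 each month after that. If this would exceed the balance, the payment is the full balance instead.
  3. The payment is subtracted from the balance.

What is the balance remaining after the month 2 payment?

Month 1: opening $9,924.57; interest $30.00 → $9,954.57; payment $1,072.31; balance $8,882.26
Month 2: opening $8,882.26; interest $27.00 → $8,909.26; payment $1,619.27; balance $7,289.99

$7,289.99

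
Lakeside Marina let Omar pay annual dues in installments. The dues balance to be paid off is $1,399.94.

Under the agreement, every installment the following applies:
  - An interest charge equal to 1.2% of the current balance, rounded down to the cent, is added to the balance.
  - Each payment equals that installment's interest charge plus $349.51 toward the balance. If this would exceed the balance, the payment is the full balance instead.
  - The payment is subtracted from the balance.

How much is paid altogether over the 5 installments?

$1,441.97

Installment 1: $1,399.94 +$16.79 interest = $1,416.73; pay $366.30 → $1,050.43
Installment 2: $1,050.43 +$12.60 interest = $1,063.03; pay $362.11 → $700.92
Installment 3: $700.92 +$8.41 interest = $709.33; pay $357.92 → $351.41
Installment 4: $351.41 +$4.21 interest = $355.62; pay $353.72 → $1.90
Installment 5: $1.90 +$0.02 interest = $1.92; pay $1.92 → $0.00
Total paid: $1,441.97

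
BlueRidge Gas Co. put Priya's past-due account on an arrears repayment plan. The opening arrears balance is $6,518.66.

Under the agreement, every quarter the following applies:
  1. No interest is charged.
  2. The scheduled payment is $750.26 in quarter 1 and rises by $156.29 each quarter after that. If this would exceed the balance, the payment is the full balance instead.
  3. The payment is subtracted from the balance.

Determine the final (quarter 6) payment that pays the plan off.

Quarter 1: $6,518.66 − $750.26 → $5,768.40
Quarter 2: $5,768.40 − $906.55 → $4,861.85
Quarter 3: $4,861.85 − $1,062.84 → $3,799.01
Quarter 4: $3,799.01 − $1,219.13 → $2,579.88
Quarter 5: $2,579.88 − $1,375.42 → $1,204.46
Quarter 6: $1,204.46 − $1,204.46 → $0.00

$1,204.46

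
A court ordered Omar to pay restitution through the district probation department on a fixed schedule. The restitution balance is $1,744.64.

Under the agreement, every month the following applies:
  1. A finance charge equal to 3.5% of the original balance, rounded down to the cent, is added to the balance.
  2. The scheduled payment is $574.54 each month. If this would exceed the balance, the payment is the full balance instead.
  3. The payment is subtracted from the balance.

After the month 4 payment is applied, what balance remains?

$0.00

Month 1: opening $1,744.64; interest $61.06 → $1,805.70; payment $574.54; balance $1,231.16
Month 2: opening $1,231.16; interest $61.06 → $1,292.22; payment $574.54; balance $717.68
Month 3: opening $717.68; interest $61.06 → $778.74; payment $574.54; balance $204.20
Month 4: opening $204.20; interest $61.06 → $265.26; payment $265.26; balance $0.00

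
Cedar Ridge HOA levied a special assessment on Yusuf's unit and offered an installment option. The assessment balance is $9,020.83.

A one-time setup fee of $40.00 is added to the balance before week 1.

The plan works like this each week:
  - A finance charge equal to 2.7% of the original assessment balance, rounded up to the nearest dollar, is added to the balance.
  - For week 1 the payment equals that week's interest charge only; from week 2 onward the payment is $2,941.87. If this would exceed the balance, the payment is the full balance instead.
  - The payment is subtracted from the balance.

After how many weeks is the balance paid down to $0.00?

5

Week 1: $9,060.83 +$244.00 interest = $9,304.83; pay $244.00 → $9,060.83
Week 2: $9,060.83 +$244.00 interest = $9,304.83; pay $2,941.87 → $6,362.96
Week 3: $6,362.96 +$244.00 interest = $6,606.96; pay $2,941.87 → $3,665.09
Week 4: $3,665.09 +$244.00 interest = $3,909.09; pay $2,941.87 → $967.22
Week 5: $967.22 +$244.00 interest = $1,211.22; pay $1,211.22 → $0.00
Balance reaches $0.00 in week 5.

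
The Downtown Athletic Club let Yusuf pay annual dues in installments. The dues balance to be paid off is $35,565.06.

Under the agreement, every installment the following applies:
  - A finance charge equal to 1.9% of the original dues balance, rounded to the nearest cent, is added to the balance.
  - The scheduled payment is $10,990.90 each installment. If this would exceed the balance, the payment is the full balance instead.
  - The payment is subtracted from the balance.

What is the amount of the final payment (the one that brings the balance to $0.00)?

$5,295.32

Installment 1: $35,565.06 +$675.74 interest = $36,240.80; pay $10,990.90 → $25,249.90
Installment 2: $25,249.90 +$675.74 interest = $25,925.64; pay $10,990.90 → $14,934.74
Installment 3: $14,934.74 +$675.74 interest = $15,610.48; pay $10,990.90 → $4,619.58
Installment 4: $4,619.58 +$675.74 interest = $5,295.32; pay $5,295.32 → $0.00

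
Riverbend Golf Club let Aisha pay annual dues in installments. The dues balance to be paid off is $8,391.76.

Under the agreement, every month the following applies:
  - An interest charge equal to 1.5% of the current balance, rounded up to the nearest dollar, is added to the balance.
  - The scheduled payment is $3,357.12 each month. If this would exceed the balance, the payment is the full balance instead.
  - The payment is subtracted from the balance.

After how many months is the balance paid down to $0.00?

Month 1: $8,391.76 +$126.00 interest = $8,517.76; pay $3,357.12 → $5,160.64
Month 2: $5,160.64 +$78.00 interest = $5,238.64; pay $3,357.12 → $1,881.52
Month 3: $1,881.52 +$29.00 interest = $1,910.52; pay $1,910.52 → $0.00
Balance reaches $0.00 in month 3.

3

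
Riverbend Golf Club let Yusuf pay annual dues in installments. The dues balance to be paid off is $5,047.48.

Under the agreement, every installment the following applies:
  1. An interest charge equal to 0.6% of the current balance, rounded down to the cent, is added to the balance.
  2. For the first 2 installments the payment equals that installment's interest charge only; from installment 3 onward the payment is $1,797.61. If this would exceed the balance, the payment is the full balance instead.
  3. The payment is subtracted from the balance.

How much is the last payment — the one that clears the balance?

Installment 1: $5,047.48 +$30.28 interest = $5,077.76; pay $30.28 → $5,047.48
Installment 2: $5,047.48 +$30.28 interest = $5,077.76; pay $30.28 → $5,047.48
Installment 3: $5,047.48 +$30.28 interest = $5,077.76; pay $1,797.61 → $3,280.15
Installment 4: $3,280.15 +$19.68 interest = $3,299.83; pay $1,797.61 → $1,502.22
Installment 5: $1,502.22 +$9.01 interest = $1,511.23; pay $1,511.23 → $0.00

$1,511.23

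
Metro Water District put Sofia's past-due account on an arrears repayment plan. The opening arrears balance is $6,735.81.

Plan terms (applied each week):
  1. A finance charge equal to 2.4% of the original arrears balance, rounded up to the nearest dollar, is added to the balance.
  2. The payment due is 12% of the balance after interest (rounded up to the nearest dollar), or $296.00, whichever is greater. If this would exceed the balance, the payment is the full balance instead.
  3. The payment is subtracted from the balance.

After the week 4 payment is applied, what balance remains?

$4,513.81

# | Opening | Interest | Payment | End bal
1 | $6,735.81 | $162.00 | $828.00 | $6,069.81
2 | $6,069.81 | $162.00 | $748.00 | $5,483.81
3 | $5,483.81 | $162.00 | $678.00 | $4,967.81
4 | $4,967.81 | $162.00 | $616.00 | $4,513.81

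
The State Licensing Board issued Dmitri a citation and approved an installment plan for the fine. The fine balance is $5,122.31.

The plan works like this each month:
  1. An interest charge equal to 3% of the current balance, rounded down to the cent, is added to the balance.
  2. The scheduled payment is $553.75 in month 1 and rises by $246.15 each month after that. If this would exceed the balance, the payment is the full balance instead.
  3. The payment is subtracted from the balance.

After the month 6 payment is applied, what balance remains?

$0.00

Month 1: $5,122.31 +$153.66 interest = $5,275.97; pay $553.75 → $4,722.22
Month 2: $4,722.22 +$141.66 interest = $4,863.88; pay $799.90 → $4,063.98
Month 3: $4,063.98 +$121.91 interest = $4,185.89; pay $1,046.05 → $3,139.84
Month 4: $3,139.84 +$94.19 interest = $3,234.03; pay $1,292.20 → $1,941.83
Month 5: $1,941.83 +$58.25 interest = $2,000.08; pay $1,538.35 → $461.73
Month 6: $461.73 +$13.85 interest = $475.58; pay $475.58 → $0.00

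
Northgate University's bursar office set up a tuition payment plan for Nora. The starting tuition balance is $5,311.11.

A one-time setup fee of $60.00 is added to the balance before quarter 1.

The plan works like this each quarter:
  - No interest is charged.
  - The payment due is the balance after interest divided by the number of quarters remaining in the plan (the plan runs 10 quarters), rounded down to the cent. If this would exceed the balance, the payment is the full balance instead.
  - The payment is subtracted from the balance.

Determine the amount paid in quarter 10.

$537.12

Quarter 1: $5,371.11 − $537.11 → $4,834.00
Quarter 2: $4,834.00 − $537.11 → $4,296.89
Quarter 3: $4,296.89 − $537.11 → $3,759.78
Quarter 4: $3,759.78 − $537.11 → $3,222.67
Quarter 5: $3,222.67 − $537.11 → $2,685.56
Quarter 6: $2,685.56 − $537.11 → $2,148.45
Quarter 7: $2,148.45 − $537.11 → $1,611.34
Quarter 8: $1,611.34 − $537.11 → $1,074.23
Quarter 9: $1,074.23 − $537.11 → $537.12
Quarter 10: $537.12 − $537.12 → $0.00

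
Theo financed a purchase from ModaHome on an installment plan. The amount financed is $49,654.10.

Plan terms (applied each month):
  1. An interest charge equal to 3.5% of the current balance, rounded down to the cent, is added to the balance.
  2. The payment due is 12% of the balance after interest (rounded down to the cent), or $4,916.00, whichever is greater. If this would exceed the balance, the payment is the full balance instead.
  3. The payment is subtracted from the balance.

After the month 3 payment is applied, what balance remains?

Month 1: $49,654.10 +$1,737.89 interest = $51,391.99; pay $6,167.03 → $45,224.96
Month 2: $45,224.96 +$1,582.87 interest = $46,807.83; pay $5,616.93 → $41,190.90
Month 3: $41,190.90 +$1,441.68 interest = $42,632.58; pay $5,115.90 → $37,516.68

$37,516.68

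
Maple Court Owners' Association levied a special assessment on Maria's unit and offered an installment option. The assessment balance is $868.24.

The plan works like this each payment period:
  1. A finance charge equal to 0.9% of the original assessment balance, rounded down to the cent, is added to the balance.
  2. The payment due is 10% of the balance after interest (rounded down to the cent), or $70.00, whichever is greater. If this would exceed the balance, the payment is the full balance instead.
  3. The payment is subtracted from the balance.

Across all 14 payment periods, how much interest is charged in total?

# | Opening | Interest | Payment | End bal
1 | $868.24 | $7.81 | $87.60 | $788.45
2 | $788.45 | $7.81 | $79.62 | $716.64
3 | $716.64 | $7.81 | $72.44 | $652.01
4 | $652.01 | $7.81 | $70.00 | $589.82
5 | $589.82 | $7.81 | $70.00 | $527.63
6 | $527.63 | $7.81 | $70.00 | $465.44
7 | $465.44 | $7.81 | $70.00 | $403.25
8 | $403.25 | $7.81 | $70.00 | $341.06
9 | $341.06 | $7.81 | $70.00 | $278.87
10 | $278.87 | $7.81 | $70.00 | $216.68
11 | $216.68 | $7.81 | $70.00 | $154.49
12 | $154.49 | $7.81 | $70.00 | $92.30
13 | $92.30 | $7.81 | $70.00 | $30.11
14 | $30.11 | $7.81 | $37.92 | $0.00
Total interest: $7.81 + $7.81 + $7.81 + $7.81 + $7.81 + $7.81 + $7.81 + $7.81 + $7.81 + $7.81 + $7.81 + $7.81 + $7.81 + $7.81 = $109.34

$109.34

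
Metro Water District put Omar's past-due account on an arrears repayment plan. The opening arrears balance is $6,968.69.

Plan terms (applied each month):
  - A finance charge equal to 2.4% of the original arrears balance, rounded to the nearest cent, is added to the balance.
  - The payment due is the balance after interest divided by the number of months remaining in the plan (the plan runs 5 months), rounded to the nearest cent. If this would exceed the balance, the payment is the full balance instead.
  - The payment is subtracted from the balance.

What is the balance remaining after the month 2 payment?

$4,407.00

Month 1: opening $6,968.69; interest $167.25 → $7,135.94; payment $1,427.19; balance $5,708.75
Month 2: opening $5,708.75; interest $167.25 → $5,876.00; payment $1,469.00; balance $4,407.00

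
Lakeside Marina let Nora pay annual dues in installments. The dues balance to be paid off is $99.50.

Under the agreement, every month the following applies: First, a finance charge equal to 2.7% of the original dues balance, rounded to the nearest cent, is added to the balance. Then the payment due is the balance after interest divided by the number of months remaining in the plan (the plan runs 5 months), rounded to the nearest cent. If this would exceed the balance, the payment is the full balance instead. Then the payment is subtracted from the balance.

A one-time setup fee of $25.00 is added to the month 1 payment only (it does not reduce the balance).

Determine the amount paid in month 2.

$21.11

Month 1: opening $99.50; interest $2.69 → $102.19; payment $20.44 (+ $25.00 fee); balance $81.75
Month 2: opening $81.75; interest $2.69 → $84.44; payment $21.11; balance $63.33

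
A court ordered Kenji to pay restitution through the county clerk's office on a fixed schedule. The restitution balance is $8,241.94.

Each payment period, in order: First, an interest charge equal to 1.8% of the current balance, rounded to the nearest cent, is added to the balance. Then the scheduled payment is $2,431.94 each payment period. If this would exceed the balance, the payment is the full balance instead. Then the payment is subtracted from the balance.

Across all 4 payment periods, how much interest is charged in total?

$343.82

# | Opening | Interest | Payment | End bal
1 | $8,241.94 | $148.35 | $2,431.94 | $5,958.35
2 | $5,958.35 | $107.25 | $2,431.94 | $3,633.66
3 | $3,633.66 | $65.41 | $2,431.94 | $1,267.13
4 | $1,267.13 | $22.81 | $1,289.94 | $0.00
Total interest: $148.35 + $107.25 + $65.41 + $22.81 = $343.82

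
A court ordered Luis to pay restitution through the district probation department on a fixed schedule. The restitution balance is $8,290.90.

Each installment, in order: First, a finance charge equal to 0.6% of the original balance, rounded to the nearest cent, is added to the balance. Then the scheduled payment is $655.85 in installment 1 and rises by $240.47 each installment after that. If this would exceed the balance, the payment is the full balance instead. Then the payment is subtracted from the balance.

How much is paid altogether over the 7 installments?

# | Opening | Interest | Payment | End bal
1 | $8,290.90 | $49.75 | $655.85 | $7,684.80
2 | $7,684.80 | $49.75 | $896.32 | $6,838.23
3 | $6,838.23 | $49.75 | $1,136.79 | $5,751.19
4 | $5,751.19 | $49.75 | $1,377.26 | $4,423.68
5 | $4,423.68 | $49.75 | $1,617.73 | $2,855.70
6 | $2,855.70 | $49.75 | $1,858.20 | $1,047.25
7 | $1,047.25 | $49.75 | $1,097.00 | $0.00
Total paid: $8,639.15

$8,639.15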